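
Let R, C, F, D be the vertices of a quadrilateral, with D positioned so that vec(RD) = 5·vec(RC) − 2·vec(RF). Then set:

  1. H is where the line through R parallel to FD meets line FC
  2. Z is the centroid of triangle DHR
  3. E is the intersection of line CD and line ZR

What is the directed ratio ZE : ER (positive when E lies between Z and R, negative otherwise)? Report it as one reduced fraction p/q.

ZE:ER = -5/6

Work in coordinates with R = (0, 0), C = (1, 0), F = (0, 1), D = (5, -2).
1. H is where the line through R parallel to FD meets line FC ⇒ H = (5/2, -3/2)
2. Z is the centroid of triangle DHR ⇒ Z = (5/2, -7/6)
3. E is the intersection of line CD and line ZR ⇒ E = (15, -7)
E = Z + t·(R−Z) with t = -5, so ZE:ER = t:(1−t) = -5:6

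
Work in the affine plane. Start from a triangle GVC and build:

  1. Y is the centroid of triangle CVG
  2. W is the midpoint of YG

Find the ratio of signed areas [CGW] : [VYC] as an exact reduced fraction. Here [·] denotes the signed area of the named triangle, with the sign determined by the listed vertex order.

Work in coordinates with G = (0, 0), V = (1, 0), C = (0, 1).
1. Y is the centroid of triangle CVG ⇒ Y = (1/3, 1/3)
2. W is the midpoint of YG ⇒ W = (1/6, 1/6)
2·[CGW] = 1/6, 2·[VYC] = -1/3
[CGW]:[VYC] = 1/6:-1/3 = -1/2

[CGW]:[VYC] = -1/2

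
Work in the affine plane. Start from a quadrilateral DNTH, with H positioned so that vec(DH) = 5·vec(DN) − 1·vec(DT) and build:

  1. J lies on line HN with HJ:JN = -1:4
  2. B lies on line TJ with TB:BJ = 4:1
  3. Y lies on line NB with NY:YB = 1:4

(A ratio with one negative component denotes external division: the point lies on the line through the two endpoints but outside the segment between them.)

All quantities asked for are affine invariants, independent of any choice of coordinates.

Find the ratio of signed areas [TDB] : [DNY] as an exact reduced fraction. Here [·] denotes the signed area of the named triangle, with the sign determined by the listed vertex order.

Set D = (0, 0), N = (1, 0), T = (0, 1), H = (5, -1); any affine frame gives the same invariant.
1. J lies on line HN with HJ:JN = -1:4 ⇒ J = (19/3, -4/3)
2. B lies on line TJ with TB:BJ = 4:1 ⇒ B = (76/15, -13/15)
3. Y lies on line NB with NY:YB = 1:4 ⇒ Y = (136/75, -13/75)
2·[TDB] = 76/15, 2·[DNY] = -13/75
[TDB]:[DNY] = 76/15:-13/75 = -380/13

[TDB]:[DNY] = -380/13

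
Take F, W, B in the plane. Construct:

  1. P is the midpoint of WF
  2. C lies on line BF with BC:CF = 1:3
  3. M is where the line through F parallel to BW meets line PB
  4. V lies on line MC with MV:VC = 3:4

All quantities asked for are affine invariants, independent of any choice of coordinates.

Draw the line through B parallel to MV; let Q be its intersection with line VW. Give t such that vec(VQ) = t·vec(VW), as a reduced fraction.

t = 1/4

Work in coordinates with F = (0, 0), W = (1, 0), B = (0, 1).
1. P is the midpoint of WF ⇒ P = (1/2, 0)
2. C lies on line BF with BC:CF = 1:3 ⇒ C = (0, 3/4)
3. M is where the line through F parallel to BW meets line PB ⇒ M = (1, -1)
4. V lies on line MC with MV:VC = 3:4 ⇒ V = (4/7, -1/4)
through B parallel to MV: direction (-3/7, 3/4); meets VW at Q = (19/28, -3/16)
Q = V + t·(W−V) with t = 1/4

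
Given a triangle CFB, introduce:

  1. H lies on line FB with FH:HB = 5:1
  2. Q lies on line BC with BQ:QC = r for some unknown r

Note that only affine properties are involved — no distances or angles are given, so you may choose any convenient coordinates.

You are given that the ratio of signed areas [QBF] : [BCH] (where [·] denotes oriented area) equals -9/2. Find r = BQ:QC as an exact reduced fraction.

Set C = (0, 0), F = (1, 0), B = (0, 1); any affine frame gives the same invariant.
1. H lies on line FB with FH:HB = 5:1 ⇒ H = (1/6, 5/6)
2. With BQ:QC = r, write λ = r/(r+1) so Q = B + λ·(C−B); Q is affine-linear in λ
Every point depending on Q is an affine combination of Q and λ-independent points, so each such coordinate is linear in λ; the λ² term in each signed area is a multiple of (C−B)×(C−B) = 0, so 2·[QBF] and 2·[BCH] are each linear in λ. Evaluating at λ=0 and λ=1:
  2·[QBF] = −λ,   2·[BCH] = 1/6
So [QBF]:[BCH] = (−λ) / (1/6). Setting this equal to -9/2:
  −λ = -9/2·(1/6)  ⇒  λ = 3/4
Then r = λ/(1−λ) = (3/4)/(1/4) = 3. Check: with r = 3, Q = (0, 1/4) and [QBF]:[BCH] = -9/2 as required.

r = 3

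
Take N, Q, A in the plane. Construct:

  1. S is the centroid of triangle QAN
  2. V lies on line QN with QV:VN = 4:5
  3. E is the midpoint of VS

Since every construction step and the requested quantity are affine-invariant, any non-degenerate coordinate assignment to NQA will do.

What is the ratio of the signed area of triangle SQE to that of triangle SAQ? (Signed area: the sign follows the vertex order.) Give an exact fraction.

Choose coordinates N = (0, 0), Q = (1, 0), A = (0, 1).
1. S is the centroid of triangle QAN ⇒ S = (1/3, 1/3)
2. V lies on line QN with QV:VN = 4:5 ⇒ V = (5/9, 0)
3. E is the midpoint of VS ⇒ E = (4/9, 1/6)
2·[SQE] = -2/27, 2·[SAQ] = -1/3
[SQE]:[SAQ] = -2/27:-1/3 = 2/9

[SQE]:[SAQ] = 2/9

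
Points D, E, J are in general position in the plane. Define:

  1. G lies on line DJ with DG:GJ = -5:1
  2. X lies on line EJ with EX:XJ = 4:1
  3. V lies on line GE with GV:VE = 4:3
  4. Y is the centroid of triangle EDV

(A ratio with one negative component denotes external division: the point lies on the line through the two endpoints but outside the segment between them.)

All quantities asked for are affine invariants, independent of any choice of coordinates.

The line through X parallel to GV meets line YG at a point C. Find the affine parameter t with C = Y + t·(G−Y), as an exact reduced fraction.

t = 13/25

Set D = (0, 0), E = (1, 0), J = (0, 1); any affine frame gives the same invariant.
1. G lies on line DJ with DG:GJ = -5:1 ⇒ G = (0, 5/4)
2. X lies on line EJ with EX:XJ = 4:1 ⇒ X = (1/5, 4/5)
3. V lies on line GE with GV:VE = 4:3 ⇒ V = (4/7, 15/28)
4. Y is the centroid of triangle EDV ⇒ Y = (11/21, 5/28)
through X parallel to GV: direction (4/7, -5/7); meets YG at C = (44/175, 103/140)
C = Y + t·(G−Y) with t = 13/25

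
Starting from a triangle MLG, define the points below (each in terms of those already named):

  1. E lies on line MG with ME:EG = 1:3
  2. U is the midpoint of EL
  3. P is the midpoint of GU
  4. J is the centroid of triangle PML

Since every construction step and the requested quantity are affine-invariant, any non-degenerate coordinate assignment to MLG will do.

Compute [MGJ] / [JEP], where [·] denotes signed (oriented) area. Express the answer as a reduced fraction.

Work in coordinates with M = (0, 0), L = (1, 0), G = (0, 1).
1. E lies on line MG with ME:EG = 1:3 ⇒ E = (0, 1/4)
2. U is the midpoint of EL ⇒ U = (1/2, 1/8)
3. P is the midpoint of GU ⇒ P = (1/4, 9/16)
4. J is the centroid of triangle PML ⇒ J = (5/12, 3/16)
2·[MGJ] = -5/12, 2·[JEP] = -7/48
[MGJ]:[JEP] = -5/12:-7/48 = 20/7

[MGJ]:[JEP] = 20/7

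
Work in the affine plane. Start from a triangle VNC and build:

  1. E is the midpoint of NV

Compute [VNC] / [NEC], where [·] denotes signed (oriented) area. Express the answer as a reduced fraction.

Choose coordinates V = (0, 0), N = (1, 0), C = (0, 1).
1. E is the midpoint of NV ⇒ E = (1/2, 0)
2·[VNC] = 1, 2·[NEC] = -1/2
[VNC]:[NEC] = 1:-1/2 = -2

[VNC]:[NEC] = -2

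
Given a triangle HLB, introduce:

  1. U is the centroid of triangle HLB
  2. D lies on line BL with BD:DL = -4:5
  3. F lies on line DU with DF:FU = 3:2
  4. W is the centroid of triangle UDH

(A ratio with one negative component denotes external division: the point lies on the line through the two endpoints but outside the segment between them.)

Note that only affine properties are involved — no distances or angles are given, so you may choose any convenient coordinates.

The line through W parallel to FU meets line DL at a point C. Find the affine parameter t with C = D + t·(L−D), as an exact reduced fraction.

t = -3/5

Assign H = (0, 0), L = (1, 0), B = (0, 1) — the answer is frame-independent, so this choice is without loss of generality.
1. U is the centroid of triangle HLB ⇒ U = (1/3, 1/3)
2. D lies on line BL with BD:DL = -4:5 ⇒ D = (-4, 5)
3. F lies on line DU with DF:FU = 3:2 ⇒ F = (-7/5, 11/5)
4. W is the centroid of triangle UDH ⇒ W = (-11/9, 16/9)
through W parallel to FU: direction (26/15, -28/15); meets DL at C = (-7, 8)
C = D + t·(L−D) with t = -3/5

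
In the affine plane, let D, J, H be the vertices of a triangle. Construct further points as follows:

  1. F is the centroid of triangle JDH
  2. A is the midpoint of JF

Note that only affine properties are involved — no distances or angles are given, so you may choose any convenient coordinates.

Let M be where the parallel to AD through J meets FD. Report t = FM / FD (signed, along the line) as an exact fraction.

Choose coordinates D = (0, 0), J = (1, 0), H = (0, 1).
1. F is the centroid of triangle JDH ⇒ F = (1/3, 1/3)
2. A is the midpoint of JF ⇒ A = (2/3, 1/6)
through J parallel to AD: direction (-2/3, -1/6); meets FD at M = (-1/3, -1/3)
M = F + t·(D−F) with t = 2

t = 2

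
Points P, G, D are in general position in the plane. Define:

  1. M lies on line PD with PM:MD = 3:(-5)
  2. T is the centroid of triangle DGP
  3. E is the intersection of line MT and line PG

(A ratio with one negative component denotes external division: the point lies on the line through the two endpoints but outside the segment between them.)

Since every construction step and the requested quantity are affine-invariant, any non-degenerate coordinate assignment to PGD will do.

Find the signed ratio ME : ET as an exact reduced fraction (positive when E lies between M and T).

Work in coordinates with P = (0, 0), G = (1, 0), D = (0, 1).
1. M lies on line PD with PM:MD = 3:(-5) ⇒ M = (0, -3/2)
2. T is the centroid of triangle DGP ⇒ T = (1/3, 1/3)
3. E is the intersection of line MT and line PG ⇒ E = (3/11, 0)
E = M + t·(T−M) with t = 9/11, so ME:ET = t:(1−t) = 9/11:2/11

ME:ET = 9/2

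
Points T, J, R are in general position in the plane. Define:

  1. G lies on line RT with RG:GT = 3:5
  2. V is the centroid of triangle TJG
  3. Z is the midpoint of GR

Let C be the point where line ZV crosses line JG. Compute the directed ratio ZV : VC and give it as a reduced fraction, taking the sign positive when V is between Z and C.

Set T = (0, 0), J = (1, 0), R = (0, 1); any affine frame gives the same invariant.
1. G lies on line RT with RG:GT = 3:5 ⇒ G = (0, 5/8)
2. V is the centroid of triangle TJG ⇒ V = (1/3, 5/24)
3. Z is the midpoint of GR ⇒ Z = (0, 13/16)
line ZV meets JG at C = (3/19, 10/19)
V = Z + t·(C−Z) with t = 19/9, so ZV:VC = 19/9:-10/9

ZV:VC = -19/10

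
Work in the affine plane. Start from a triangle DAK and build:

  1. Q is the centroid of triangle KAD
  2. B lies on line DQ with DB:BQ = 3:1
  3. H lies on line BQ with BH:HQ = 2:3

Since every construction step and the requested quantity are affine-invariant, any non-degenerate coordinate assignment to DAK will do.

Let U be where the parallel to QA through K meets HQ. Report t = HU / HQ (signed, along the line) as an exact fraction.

t = 23/3

Assign D = (0, 0), A = (1, 0), K = (0, 1) — the answer is frame-independent, so this choice is without loss of generality.
1. Q is the centroid of triangle KAD ⇒ Q = (1/3, 1/3)
2. B lies on line DQ with DB:BQ = 3:1 ⇒ B = (1/4, 1/4)
3. H lies on line BQ with BH:HQ = 2:3 ⇒ H = (17/60, 17/60)
through K parallel to QA: direction (2/3, -1/3); meets HQ at U = (2/3, 2/3)
U = H + t·(Q−H) with t = 23/3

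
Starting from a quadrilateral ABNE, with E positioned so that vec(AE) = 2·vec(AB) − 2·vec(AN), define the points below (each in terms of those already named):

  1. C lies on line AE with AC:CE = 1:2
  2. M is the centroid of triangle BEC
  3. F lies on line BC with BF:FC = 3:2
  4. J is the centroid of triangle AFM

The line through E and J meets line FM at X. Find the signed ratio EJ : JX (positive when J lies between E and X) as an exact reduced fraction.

Work in coordinates with A = (0, 0), B = (1, 0), N = (0, 1), E = (2, -2).
1. C lies on line AE with AC:CE = 1:2 ⇒ C = (2/3, -2/3)
2. M is the centroid of triangle BEC ⇒ M = (11/9, -8/9)
3. F lies on line BC with BF:FC = 3:2 ⇒ F = (4/5, -2/5)
4. J is the centroid of triangle AFM ⇒ J = (91/135, -58/135)
line EJ meets FM at X = (-268/45, 334/45)
J = E + t·(X−E) with t = 1/6, so EJ:JX = 1/6:5/6

EJ:JX = 1/5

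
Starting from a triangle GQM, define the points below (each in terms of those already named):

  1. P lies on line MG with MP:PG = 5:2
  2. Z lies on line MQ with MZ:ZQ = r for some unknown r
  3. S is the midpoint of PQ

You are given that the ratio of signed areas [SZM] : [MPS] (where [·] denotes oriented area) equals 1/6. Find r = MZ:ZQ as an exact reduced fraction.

r = 1/5

Set G = (0, 0), Q = (1, 0), M = (0, 1); any affine frame gives the same invariant.
1. P lies on line MG with MP:PG = 5:2 ⇒ P = (0, 2/7)
2. With MZ:ZQ = r, write λ = r/(r+1) so Z = M + λ·(Q−M); Z is affine-linear in λ
3. S is the midpoint of PQ ⇒ S = (1/2, 1/7)
Every point depending on Z is an affine combination of Z and λ-independent points, so each such coordinate is linear in λ; the λ² term in each signed area is a multiple of (Q−M)×(Q−M) = 0, so 2·[SZM] and 2·[MPS] are each linear in λ. Evaluating at λ=0 and λ=1:
  2·[SZM] = 5/14·λ,   2·[MPS] = 5/14
So [SZM]:[MPS] = (5/14·λ) / (5/14). Setting this equal to 1/6:
  5/14·λ = 1/6·(5/14)  ⇒  λ = 1/6
Then r = λ/(1−λ) = (1/6)/(5/6) = 1/5. Check: with r = 1/5, Z = (1/6, 5/6) and [SZM]:[MPS] = 1/6 as required.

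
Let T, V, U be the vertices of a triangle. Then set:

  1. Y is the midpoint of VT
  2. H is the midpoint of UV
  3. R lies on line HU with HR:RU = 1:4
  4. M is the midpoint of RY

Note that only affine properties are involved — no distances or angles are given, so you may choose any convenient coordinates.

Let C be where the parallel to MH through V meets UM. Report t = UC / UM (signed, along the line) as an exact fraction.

t = 2

Assign T = (0, 0), V = (1, 0), U = (0, 1) — the answer is frame-independent, so this choice is without loss of generality.
1. Y is the midpoint of VT ⇒ Y = (1/2, 0)
2. H is the midpoint of UV ⇒ H = (1/2, 1/2)
3. R lies on line HU with HR:RU = 1:4 ⇒ R = (2/5, 3/5)
4. M is the midpoint of RY ⇒ M = (9/20, 3/10)
through V parallel to MH: direction (1/20, 1/5); meets UM at C = (9/10, -2/5)
C = U + t·(M−U) with t = 2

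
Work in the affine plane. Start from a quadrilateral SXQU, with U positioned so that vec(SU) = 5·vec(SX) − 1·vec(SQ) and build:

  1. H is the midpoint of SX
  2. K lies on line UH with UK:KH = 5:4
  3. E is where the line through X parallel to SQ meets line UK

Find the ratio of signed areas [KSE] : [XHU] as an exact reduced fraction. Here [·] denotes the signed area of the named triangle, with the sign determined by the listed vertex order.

Work in coordinates with S = (0, 0), X = (1, 0), Q = (0, 1), U = (5, -1).
1. H is the midpoint of SX ⇒ H = (1/2, 0)
2. K lies on line UH with UK:KH = 5:4 ⇒ K = (5/2, -4/9)
3. E is where the line through X parallel to SQ meets line UK ⇒ E = (1, -1/9)
2·[KSE] = -1/6, 2·[XHU] = 1/2
[KSE]:[XHU] = -1/6:1/2 = -1/3

[KSE]:[XHU] = -1/3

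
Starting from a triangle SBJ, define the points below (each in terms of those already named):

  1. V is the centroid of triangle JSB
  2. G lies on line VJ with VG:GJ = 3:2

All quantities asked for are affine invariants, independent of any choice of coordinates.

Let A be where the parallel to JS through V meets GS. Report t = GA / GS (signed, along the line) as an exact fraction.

t = -3/2

Choose coordinates S = (0, 0), B = (1, 0), J = (0, 1).
1. V is the centroid of triangle JSB ⇒ V = (1/3, 1/3)
2. G lies on line VJ with VG:GJ = 3:2 ⇒ G = (2/15, 11/15)
through V parallel to JS: direction (0, -1); meets GS at A = (1/3, 11/6)
A = G + t·(S−G) with t = -3/2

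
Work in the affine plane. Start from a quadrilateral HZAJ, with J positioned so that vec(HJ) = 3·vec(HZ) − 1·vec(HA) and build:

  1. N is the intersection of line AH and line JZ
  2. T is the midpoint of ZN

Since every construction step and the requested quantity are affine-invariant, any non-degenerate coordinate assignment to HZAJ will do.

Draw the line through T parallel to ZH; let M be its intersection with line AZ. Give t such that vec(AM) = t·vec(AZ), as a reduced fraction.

t = 3/4

Assign H = (0, 0), Z = (1, 0), A = (0, 1), J = (3, -1) — the answer is frame-independent, so this choice is without loss of generality.
1. N is the intersection of line AH and line JZ ⇒ N = (0, 1/2)
2. T is the midpoint of ZN ⇒ T = (1/2, 1/4)
through T parallel to ZH: direction (-1, 0); meets AZ at M = (3/4, 1/4)
M = A + t·(Z−A) with t = 3/4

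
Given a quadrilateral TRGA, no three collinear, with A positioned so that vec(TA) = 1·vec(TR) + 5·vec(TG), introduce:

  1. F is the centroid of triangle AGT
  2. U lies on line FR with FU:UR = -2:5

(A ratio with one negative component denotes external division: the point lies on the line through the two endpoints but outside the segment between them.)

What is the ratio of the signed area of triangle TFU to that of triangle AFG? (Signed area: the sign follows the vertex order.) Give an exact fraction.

Assign T = (0, 0), R = (1, 0), G = (0, 1), A = (1, 5) — the answer is frame-independent, so this choice is without loss of generality.
1. F is the centroid of triangle AGT ⇒ F = (1/3, 2)
2. U lies on line FR with FU:UR = -2:5 ⇒ U = (-1/9, 10/3)
2·[TFU] = 4/3, 2·[AFG] = -1/3
[TFU]:[AFG] = 4/3:-1/3 = -4

[TFU]:[AFG] = -4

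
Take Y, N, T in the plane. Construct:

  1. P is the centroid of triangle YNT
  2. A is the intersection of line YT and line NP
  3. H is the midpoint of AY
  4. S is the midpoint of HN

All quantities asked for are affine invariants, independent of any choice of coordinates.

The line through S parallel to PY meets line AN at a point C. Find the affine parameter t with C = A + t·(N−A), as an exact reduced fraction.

t = 7/12

Set Y = (0, 0), N = (1, 0), T = (0, 1); any affine frame gives the same invariant.
1. P is the centroid of triangle YNT ⇒ P = (1/3, 1/3)
2. A is the intersection of line YT and line NP ⇒ A = (0, 1/2)
3. H is the midpoint of AY ⇒ H = (0, 1/4)
4. S is the midpoint of HN ⇒ S = (1/2, 1/8)
through S parallel to PY: direction (-1/3, -1/3); meets AN at C = (7/12, 5/24)
C = A + t·(N−A) with t = 7/12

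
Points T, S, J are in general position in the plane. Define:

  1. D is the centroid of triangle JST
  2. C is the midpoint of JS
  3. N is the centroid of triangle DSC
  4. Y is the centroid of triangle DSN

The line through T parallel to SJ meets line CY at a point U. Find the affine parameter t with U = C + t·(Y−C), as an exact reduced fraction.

Assign T = (0, 0), S = (1, 0), J = (0, 1) — the answer is frame-independent, so this choice is without loss of generality.
1. D is the centroid of triangle JST ⇒ D = (1/3, 1/3)
2. C is the midpoint of JS ⇒ C = (1/2, 1/2)
3. N is the centroid of triangle DSC ⇒ N = (11/18, 5/18)
4. Y is the centroid of triangle DSN ⇒ Y = (35/54, 11/54)
through T parallel to SJ: direction (-1, 1); meets CY at U = (3/2, -3/2)
U = C + t·(Y−C) with t = 27/4

t = 27/4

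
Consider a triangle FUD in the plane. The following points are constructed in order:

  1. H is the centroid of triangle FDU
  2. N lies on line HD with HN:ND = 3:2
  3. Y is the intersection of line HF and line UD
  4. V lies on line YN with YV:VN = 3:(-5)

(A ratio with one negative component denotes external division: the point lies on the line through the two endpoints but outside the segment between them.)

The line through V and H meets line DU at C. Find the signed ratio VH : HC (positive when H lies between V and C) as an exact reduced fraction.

VH:HC = -8/5

Work in coordinates with F = (0, 0), U = (1, 0), D = (0, 1).
1. H is the centroid of triangle FDU ⇒ H = (1/3, 1/3)
2. N lies on line HD with HN:ND = 3:2 ⇒ N = (2/15, 11/15)
3. Y is the intersection of line HF and line UD ⇒ Y = (1/2, 1/2)
4. V lies on line YN with YV:VN = 3:(-5) ⇒ V = (21/20, 3/20)
line VH meets DU at C = (25/32, 7/32)
H = V + t·(C−V) with t = 8/3, so VH:HC = 8/3:-5/3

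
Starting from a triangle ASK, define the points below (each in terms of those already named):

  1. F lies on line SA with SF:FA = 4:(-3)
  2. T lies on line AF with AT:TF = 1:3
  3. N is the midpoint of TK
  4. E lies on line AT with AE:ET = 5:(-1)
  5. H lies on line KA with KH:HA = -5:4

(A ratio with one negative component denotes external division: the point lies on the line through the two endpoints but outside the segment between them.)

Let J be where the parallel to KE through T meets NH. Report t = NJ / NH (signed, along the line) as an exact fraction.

t = 1/49

Set A = (0, 0), S = (1, 0), K = (0, 1); any affine frame gives the same invariant.
1. F lies on line SA with SF:FA = 4:(-3) ⇒ F = (-3, 0)
2. T lies on line AF with AT:TF = 1:3 ⇒ T = (-3/4, 0)
3. N is the midpoint of TK ⇒ N = (-3/8, 1/2)
4. E lies on line AT with AE:ET = 5:(-1) ⇒ E = (-15/16, 0)
5. H lies on line KA with KH:HA = -5:4 ⇒ H = (0, -4)
through T parallel to KE: direction (-15/16, -1); meets NH at J = (-18/49, 20/49)
J = N + t·(H−N) with t = 1/49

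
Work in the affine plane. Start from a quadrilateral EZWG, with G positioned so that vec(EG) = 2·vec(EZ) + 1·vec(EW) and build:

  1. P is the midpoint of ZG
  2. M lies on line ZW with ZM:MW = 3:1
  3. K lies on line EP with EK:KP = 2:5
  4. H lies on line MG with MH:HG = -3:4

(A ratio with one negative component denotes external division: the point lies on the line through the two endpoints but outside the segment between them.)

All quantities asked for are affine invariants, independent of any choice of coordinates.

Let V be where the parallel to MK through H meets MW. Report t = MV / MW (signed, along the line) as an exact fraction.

Assign E = (0, 0), Z = (1, 0), W = (0, 1), G = (2, 1) — the answer is frame-independent, so this choice is without loss of generality.
1. P is the midpoint of ZG ⇒ P = (3/2, 1/2)
2. M lies on line ZW with ZM:MW = 3:1 ⇒ M = (1/4, 3/4)
3. K lies on line EP with EK:KP = 2:5 ⇒ K = (3/7, 1/7)
4. H lies on line MG with MH:HG = -3:4 ⇒ H = (-5, 0)
through H parallel to MK: direction (5/28, -17/28); meets MW at V = (-15/2, 17/2)
V = M + t·(W−M) with t = 31

t = 31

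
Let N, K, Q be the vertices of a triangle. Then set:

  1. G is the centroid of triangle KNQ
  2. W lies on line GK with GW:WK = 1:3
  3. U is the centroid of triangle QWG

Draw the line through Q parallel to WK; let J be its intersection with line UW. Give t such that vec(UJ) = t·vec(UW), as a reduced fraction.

t = -2

Work in coordinates with N = (0, 0), K = (1, 0), Q = (0, 1).
1. G is the centroid of triangle KNQ ⇒ G = (1/3, 1/3)
2. W lies on line GK with GW:WK = 1:3 ⇒ W = (1/2, 1/4)
3. U is the centroid of triangle QWG ⇒ U = (5/18, 19/36)
through Q parallel to WK: direction (1/2, -1/4); meets UW at J = (-1/6, 13/12)
J = U + t·(W−U) with t = -2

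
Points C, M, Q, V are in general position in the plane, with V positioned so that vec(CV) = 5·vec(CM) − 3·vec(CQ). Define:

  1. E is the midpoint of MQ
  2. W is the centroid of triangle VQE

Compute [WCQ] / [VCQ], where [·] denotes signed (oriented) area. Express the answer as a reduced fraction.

Work in coordinates with C = (0, 0), M = (1, 0), Q = (0, 1), V = (5, -3).
1. E is the midpoint of MQ ⇒ E = (1/2, 1/2)
2. W is the centroid of triangle VQE ⇒ W = (11/6, -1/2)
2·[WCQ] = -11/6, 2·[VCQ] = -5
[WCQ]:[VCQ] = -11/6:-5 = 11/30

[WCQ]:[VCQ] = 11/30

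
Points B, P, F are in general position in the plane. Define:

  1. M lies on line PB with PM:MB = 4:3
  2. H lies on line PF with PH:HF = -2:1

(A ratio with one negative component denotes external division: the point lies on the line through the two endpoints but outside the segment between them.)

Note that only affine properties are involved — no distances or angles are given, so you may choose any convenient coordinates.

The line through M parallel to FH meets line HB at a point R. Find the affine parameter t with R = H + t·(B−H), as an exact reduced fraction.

t = 4/7

Work in coordinates with B = (0, 0), P = (1, 0), F = (0, 1).
1. M lies on line PB with PM:MB = 4:3 ⇒ M = (3/7, 0)
2. H lies on line PF with PH:HF = -2:1 ⇒ H = (-1, 2)
through M parallel to FH: direction (-1, 1); meets HB at R = (-3/7, 6/7)
R = H + t·(B−H) with t = 4/7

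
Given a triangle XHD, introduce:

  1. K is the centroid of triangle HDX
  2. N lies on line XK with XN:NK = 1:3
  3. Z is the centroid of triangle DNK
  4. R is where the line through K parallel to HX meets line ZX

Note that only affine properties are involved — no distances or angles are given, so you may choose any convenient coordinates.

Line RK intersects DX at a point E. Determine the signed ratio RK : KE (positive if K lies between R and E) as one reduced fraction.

Choose coordinates X = (0, 0), H = (1, 0), D = (0, 1).
1. K is the centroid of triangle HDX ⇒ K = (1/3, 1/3)
2. N lies on line XK with XN:NK = 1:3 ⇒ N = (1/12, 1/12)
3. Z is the centroid of triangle DNK ⇒ Z = (5/36, 17/36)
4. R is where the line through K parallel to HX meets line ZX ⇒ R = (5/51, 1/3)
line RK meets DX at E = (0, 1/3)
K = R + t·(E−R) with t = -12/5, so RK:KE = -12/5:17/5

RK:KE = -12/17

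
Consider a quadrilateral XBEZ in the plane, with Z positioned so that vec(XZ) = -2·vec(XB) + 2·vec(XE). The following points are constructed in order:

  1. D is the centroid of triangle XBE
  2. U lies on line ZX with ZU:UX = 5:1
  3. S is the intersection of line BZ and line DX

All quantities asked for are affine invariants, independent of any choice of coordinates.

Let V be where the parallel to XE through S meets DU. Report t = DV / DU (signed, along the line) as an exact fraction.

t = -1/10

Choose coordinates X = (0, 0), B = (1, 0), E = (0, 1), Z = (-2, 2).
1. D is the centroid of triangle XBE ⇒ D = (1/3, 1/3)
2. U lies on line ZX with ZU:UX = 5:1 ⇒ U = (-1/3, 1/3)
3. S is the intersection of line BZ and line DX ⇒ S = (2/5, 2/5)
through S parallel to XE: direction (0, 1); meets DU at V = (2/5, 1/3)
V = D + t·(U−D) with t = -1/10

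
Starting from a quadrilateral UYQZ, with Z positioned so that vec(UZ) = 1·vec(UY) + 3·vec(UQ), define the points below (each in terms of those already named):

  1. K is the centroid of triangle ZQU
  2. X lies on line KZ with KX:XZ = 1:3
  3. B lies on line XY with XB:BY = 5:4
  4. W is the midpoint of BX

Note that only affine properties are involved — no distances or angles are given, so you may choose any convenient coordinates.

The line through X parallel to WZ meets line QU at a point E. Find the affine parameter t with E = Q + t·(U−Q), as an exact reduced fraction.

t = 43/26

Choose coordinates U = (0, 0), Y = (1, 0), Q = (0, 1), Z = (1, 3).
1. K is the centroid of triangle ZQU ⇒ K = (1/3, 4/3)
2. X lies on line KZ with KX:XZ = 1:3 ⇒ X = (1/2, 7/4)
3. B lies on line XY with XB:BY = 5:4 ⇒ B = (7/9, 7/9)
4. W is the midpoint of BX ⇒ W = (23/36, 91/72)
through X parallel to WZ: direction (13/36, 125/72); meets QU at E = (0, -17/26)
E = Q + t·(U−Q) with t = 43/26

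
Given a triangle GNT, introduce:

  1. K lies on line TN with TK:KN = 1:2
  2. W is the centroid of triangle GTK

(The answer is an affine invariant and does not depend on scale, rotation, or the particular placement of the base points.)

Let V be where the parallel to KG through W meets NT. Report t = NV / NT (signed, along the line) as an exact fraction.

Set G = (0, 0), N = (1, 0), T = (0, 1); any affine frame gives the same invariant.
1. K lies on line TN with TK:KN = 1:2 ⇒ K = (1/3, 2/3)
2. W is the centroid of triangle GTK ⇒ W = (1/9, 5/9)
through W parallel to KG: direction (-1/3, -2/3); meets NT at V = (2/9, 7/9)
V = N + t·(T−N) with t = 7/9

t = 7/9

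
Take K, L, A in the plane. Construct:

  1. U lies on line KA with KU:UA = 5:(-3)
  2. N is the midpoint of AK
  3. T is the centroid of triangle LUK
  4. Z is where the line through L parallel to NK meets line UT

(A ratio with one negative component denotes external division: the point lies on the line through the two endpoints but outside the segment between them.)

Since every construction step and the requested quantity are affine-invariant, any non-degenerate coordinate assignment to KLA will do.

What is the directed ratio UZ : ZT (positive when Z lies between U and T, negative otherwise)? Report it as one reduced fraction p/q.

Work in coordinates with K = (0, 0), L = (1, 0), A = (0, 1).
1. U lies on line KA with KU:UA = 5:(-3) ⇒ U = (0, 5/2)
2. N is the midpoint of AK ⇒ N = (0, 1/2)
3. T is the centroid of triangle LUK ⇒ T = (1/3, 5/6)
4. Z is where the line through L parallel to NK meets line UT ⇒ Z = (1, -5/2)
Z = U + t·(T−U) with t = 3, so UZ:ZT = t:(1−t) = 3:-2

UZ:ZT = -3/2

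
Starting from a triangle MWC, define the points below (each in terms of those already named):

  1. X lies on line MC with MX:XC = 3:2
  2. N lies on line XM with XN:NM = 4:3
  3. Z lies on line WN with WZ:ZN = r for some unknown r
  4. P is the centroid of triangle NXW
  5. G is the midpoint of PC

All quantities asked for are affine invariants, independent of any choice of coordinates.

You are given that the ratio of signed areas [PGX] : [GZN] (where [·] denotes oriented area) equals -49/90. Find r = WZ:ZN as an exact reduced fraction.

Assign M = (0, 0), W = (1, 0), C = (0, 1) — the answer is frame-independent, so this choice is without loss of generality.
1. X lies on line MC with MX:XC = 3:2 ⇒ X = (0, 3/5)
2. N lies on line XM with XN:NM = 4:3 ⇒ N = (0, 9/35)
3. With WZ:ZN = r, write λ = r/(r+1) so Z = W + λ·(N−W); Z is affine-linear in λ
4. P is the centroid of triangle NXW ⇒ P = (1/3, 2/7)
5. G is the midpoint of PC ⇒ G = (1/6, 9/14)
Every point depending on Z is an affine combination of Z and λ-independent points, so each such coordinate is linear in λ; the λ² term in each signed area is a multiple of (N−W)×(N−W) = 0, so 2·[PGX] and 2·[GZN] are each linear in λ. Evaluating at λ=0 and λ=1:
  2·[PGX] = 1/15,   2·[GZN] = 3/7·λ − 3/7
So [PGX]:[GZN] = (1/15) / (3/7·λ − 3/7). Setting this equal to -49/90:
  1/15 = -49/90·(3/7·λ − 3/7)  ⇒  λ = 5/7
Then r = λ/(1−λ) = (5/7)/(2/7) = 5/2. Check: with r = 5/2, Z = (2/7, 9/49) and [PGX]:[GZN] = -49/90 as required.

r = 5/2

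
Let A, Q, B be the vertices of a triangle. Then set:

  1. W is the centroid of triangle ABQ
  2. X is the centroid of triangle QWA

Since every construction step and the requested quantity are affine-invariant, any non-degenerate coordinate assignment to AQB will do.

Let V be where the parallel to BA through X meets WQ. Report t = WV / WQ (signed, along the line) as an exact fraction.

Choose coordinates A = (0, 0), Q = (1, 0), B = (0, 1).
1. W is the centroid of triangle ABQ ⇒ W = (1/3, 1/3)
2. X is the centroid of triangle QWA ⇒ X = (4/9, 1/9)
through X parallel to BA: direction (0, -1); meets WQ at V = (4/9, 5/18)
V = W + t·(Q−W) with t = 1/6

t = 1/6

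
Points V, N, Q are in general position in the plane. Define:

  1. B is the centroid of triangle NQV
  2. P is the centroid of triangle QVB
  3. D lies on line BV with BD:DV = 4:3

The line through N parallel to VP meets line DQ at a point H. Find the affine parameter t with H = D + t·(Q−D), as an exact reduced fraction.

Work in coordinates with V = (0, 0), N = (1, 0), Q = (0, 1).
1. B is the centroid of triangle NQV ⇒ B = (1/3, 1/3)
2. P is the centroid of triangle QVB ⇒ P = (1/9, 4/9)
3. D lies on line BV with BD:DV = 4:3 ⇒ D = (1/7, 1/7)
through N parallel to VP: direction (1/9, 4/9); meets DQ at H = (1/2, -2)
H = D + t·(Q−D) with t = -5/2

t = -5/2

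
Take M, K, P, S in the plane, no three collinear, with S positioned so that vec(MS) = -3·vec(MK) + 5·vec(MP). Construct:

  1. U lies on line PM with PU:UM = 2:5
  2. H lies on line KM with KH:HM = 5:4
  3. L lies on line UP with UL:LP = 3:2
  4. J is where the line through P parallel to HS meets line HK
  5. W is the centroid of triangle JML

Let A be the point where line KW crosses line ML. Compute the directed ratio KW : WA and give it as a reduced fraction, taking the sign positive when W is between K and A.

KW:WA = 104/31

Assign M = (0, 0), K = (1, 0), P = (0, 1), S = (-3, 5) — the answer is frame-independent, so this choice is without loss of generality.
1. U lies on line PM with PU:UM = 2:5 ⇒ U = (0, 5/7)
2. H lies on line KM with KH:HM = 5:4 ⇒ H = (4/9, 0)
3. L lies on line UP with UL:LP = 3:2 ⇒ L = (0, 31/35)
4. J is where the line through P parallel to HS meets line HK ⇒ J = (31/45, 0)
5. W is the centroid of triangle JML ⇒ W = (31/135, 31/105)
line KW meets ML at A = (0, 279/728)
W = K + t·(A−K) with t = 104/135, so KW:WA = 104/135:31/135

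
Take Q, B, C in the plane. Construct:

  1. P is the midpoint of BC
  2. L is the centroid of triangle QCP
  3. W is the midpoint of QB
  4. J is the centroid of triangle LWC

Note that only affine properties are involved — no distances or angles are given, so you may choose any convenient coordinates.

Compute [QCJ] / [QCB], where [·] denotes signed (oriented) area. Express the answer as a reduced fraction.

[QCJ]:[QCB] = 2/9

Work in coordinates with Q = (0, 0), B = (1, 0), C = (0, 1).
1. P is the midpoint of BC ⇒ P = (1/2, 1/2)
2. L is the centroid of triangle QCP ⇒ L = (1/6, 1/2)
3. W is the midpoint of QB ⇒ W = (1/2, 0)
4. J is the centroid of triangle LWC ⇒ J = (2/9, 1/2)
2·[QCJ] = -2/9, 2·[QCB] = -1
[QCJ]:[QCB] = -2/9:-1 = 2/9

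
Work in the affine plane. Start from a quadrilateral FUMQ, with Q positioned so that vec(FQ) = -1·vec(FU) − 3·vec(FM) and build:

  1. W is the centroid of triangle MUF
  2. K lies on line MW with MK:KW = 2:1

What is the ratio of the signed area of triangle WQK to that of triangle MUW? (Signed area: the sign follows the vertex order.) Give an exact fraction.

[WQK]:[MUW] = 2

Work in coordinates with F = (0, 0), U = (1, 0), M = (0, 1), Q = (-1, -3).
1. W is the centroid of triangle MUF ⇒ W = (1/3, 1/3)
2. K lies on line MW with MK:KW = 2:1 ⇒ K = (2/9, 5/9)
2·[WQK] = -2/3, 2·[MUW] = -1/3
[WQK]:[MUW] = -2/3:-1/3 = 2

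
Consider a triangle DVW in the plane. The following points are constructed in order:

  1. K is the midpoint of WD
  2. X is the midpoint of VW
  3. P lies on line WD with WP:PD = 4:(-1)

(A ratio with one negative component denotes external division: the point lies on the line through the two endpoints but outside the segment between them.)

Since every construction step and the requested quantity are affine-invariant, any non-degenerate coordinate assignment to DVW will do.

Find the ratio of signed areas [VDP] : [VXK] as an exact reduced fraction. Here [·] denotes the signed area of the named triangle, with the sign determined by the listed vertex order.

Choose coordinates D = (0, 0), V = (1, 0), W = (0, 1).
1. K is the midpoint of WD ⇒ K = (0, 1/2)
2. X is the midpoint of VW ⇒ X = (1/2, 1/2)
3. P lies on line WD with WP:PD = 4:(-1) ⇒ P = (0, -1/3)
2·[VDP] = 1/3, 2·[VXK] = 1/4
[VDP]:[VXK] = 1/3:1/4 = 4/3

[VDP]:[VXK] = 4/3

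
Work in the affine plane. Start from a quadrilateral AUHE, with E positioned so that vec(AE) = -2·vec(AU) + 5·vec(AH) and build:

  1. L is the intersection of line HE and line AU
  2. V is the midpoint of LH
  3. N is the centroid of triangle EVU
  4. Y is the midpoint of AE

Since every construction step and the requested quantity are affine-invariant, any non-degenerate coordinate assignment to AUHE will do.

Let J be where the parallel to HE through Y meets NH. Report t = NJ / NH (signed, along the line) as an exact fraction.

Choose coordinates A = (0, 0), U = (1, 0), H = (0, 1), E = (-2, 5).
1. L is the intersection of line HE and line AU ⇒ L = (1/2, 0)
2. V is the midpoint of LH ⇒ V = (1/4, 1/2)
3. N is the centroid of triangle EVU ⇒ N = (-1/4, 11/6)
4. Y is the midpoint of AE ⇒ Y = (-1, 5/2)
through Y parallel to HE: direction (-2, 4); meets NH at J = (3/8, -1/4)
J = N + t·(H−N) with t = 5/2

t = 5/2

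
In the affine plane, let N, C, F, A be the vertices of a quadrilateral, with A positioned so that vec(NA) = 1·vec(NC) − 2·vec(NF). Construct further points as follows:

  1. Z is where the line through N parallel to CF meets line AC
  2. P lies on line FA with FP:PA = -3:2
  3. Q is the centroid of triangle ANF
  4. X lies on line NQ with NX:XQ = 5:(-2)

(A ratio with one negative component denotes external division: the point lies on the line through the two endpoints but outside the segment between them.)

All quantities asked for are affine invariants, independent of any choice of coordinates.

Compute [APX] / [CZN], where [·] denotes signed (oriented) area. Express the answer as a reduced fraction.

Set N = (0, 0), C = (1, 0), F = (0, 1), A = (1, -2); any affine frame gives the same invariant.
1. Z is where the line through N parallel to CF meets line AC ⇒ Z = (1, -1)
2. P lies on line FA with FP:PA = -3:2 ⇒ P = (3, -8)
3. Q is the centroid of triangle ANF ⇒ Q = (1/3, -1/3)
4. X lies on line NQ with NX:XQ = 5:(-2) ⇒ X = (5/9, -5/9)
2·[APX] = 2/9, 2·[CZN] = -1
[APX]:[CZN] = 2/9:-1 = -2/9

[APX]:[CZN] = -2/9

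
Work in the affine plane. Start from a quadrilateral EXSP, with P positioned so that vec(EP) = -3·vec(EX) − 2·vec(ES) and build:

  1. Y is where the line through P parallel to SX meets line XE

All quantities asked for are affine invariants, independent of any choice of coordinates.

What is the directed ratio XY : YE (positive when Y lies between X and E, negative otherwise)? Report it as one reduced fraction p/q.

Assign E = (0, 0), X = (1, 0), S = (0, 1), P = (-3, -2) — the answer is frame-independent, so this choice is without loss of generality.
1. Y is where the line through P parallel to SX meets line XE ⇒ Y = (-5, 0)
Y = X + t·(E−X) with t = 6, so XY:YE = t:(1−t) = 6:-5

XY:YE = -6/5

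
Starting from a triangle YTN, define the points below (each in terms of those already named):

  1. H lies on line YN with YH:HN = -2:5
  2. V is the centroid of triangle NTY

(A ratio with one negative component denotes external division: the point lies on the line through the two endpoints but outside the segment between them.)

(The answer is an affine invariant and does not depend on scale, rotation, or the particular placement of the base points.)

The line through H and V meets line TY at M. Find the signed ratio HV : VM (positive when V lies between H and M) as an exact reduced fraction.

Set Y = (0, 0), T = (1, 0), N = (0, 1); any affine frame gives the same invariant.
1. H lies on line YN with YH:HN = -2:5 ⇒ H = (0, -2/3)
2. V is the centroid of triangle NTY ⇒ V = (1/3, 1/3)
line HV meets TY at M = (2/9, 0)
V = H + t·(M−H) with t = 3/2, so HV:VM = 3/2:-1/2

HV:VM = -3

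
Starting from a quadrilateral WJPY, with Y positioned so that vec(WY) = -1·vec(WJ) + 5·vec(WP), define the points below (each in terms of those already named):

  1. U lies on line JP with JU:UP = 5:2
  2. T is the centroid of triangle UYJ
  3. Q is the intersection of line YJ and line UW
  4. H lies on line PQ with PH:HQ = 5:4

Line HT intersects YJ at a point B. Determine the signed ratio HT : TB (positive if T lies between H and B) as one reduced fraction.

HT:TB = 13/15

Choose coordinates W = (0, 0), J = (1, 0), P = (0, 1), Y = (-1, 5).
1. U lies on line JP with JU:UP = 5:2 ⇒ U = (2/7, 5/7)
2. T is the centroid of triangle UYJ ⇒ T = (2/21, 40/21)
3. Q is the intersection of line YJ and line UW ⇒ Q = (1/2, 5/4)
4. H lies on line PQ with PH:HQ = 5:4 ⇒ H = (5/18, 41/36)
line HT meets YJ at B = (-3/26, 145/52)
T = H + t·(B−H) with t = 13/28, so HT:TB = 13/28:15/28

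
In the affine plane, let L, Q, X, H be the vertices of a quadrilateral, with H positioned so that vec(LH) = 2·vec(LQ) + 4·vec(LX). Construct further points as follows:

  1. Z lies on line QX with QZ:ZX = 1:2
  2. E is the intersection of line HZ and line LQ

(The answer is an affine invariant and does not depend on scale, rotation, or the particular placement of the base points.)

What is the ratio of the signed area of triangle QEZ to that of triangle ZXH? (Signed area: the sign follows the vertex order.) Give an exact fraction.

Set L = (0, 0), Q = (1, 0), X = (0, 1), H = (2, 4); any affine frame gives the same invariant.
1. Z lies on line QX with QZ:ZX = 1:2 ⇒ Z = (2/3, 1/3)
2. E is the intersection of line HZ and line LQ ⇒ E = (6/11, 0)
2·[QEZ] = -5/33, 2·[ZXH] = -10/3
[QEZ]:[ZXH] = -5/33:-10/3 = 1/22

[QEZ]:[ZXH] = 1/22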